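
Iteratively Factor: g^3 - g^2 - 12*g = (g - 4)*(g^2 + 3*g) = (g - 4)*(g + 3)*(g)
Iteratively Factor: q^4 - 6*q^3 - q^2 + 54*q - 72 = (q - 4)*(q^3 - 2*q^2 - 9*q + 18) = (q - 4)*(q + 3)*(q^2 - 5*q + 6) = (q - 4)*(q - 2)*(q + 3)*(q - 3)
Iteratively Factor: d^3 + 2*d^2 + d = (d)*(d^2 + 2*d + 1) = d*(d + 1)*(d + 1)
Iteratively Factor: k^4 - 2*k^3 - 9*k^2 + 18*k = (k - 2)*(k^3 - 9*k) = (k - 3)*(k - 2)*(k^2 + 3*k) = (k - 3)*(k - 2)*(k + 3)*(k)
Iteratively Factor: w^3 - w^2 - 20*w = (w)*(w^2 - w - 20) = w*(w - 5)*(w + 4)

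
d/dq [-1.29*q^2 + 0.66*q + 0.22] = 0.66 - 2.58*q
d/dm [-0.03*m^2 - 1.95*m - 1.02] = -0.06*m - 1.95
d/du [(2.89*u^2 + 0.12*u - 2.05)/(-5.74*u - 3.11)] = (-16.5886*u^2 - 17.9758*u - 12.1402)/(32.9476*u^2 + 35.7028*u + 9.6721)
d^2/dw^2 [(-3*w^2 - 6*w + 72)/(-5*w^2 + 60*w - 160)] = 84/(5*(w^3 - 24*w^2 + 192*w - 512))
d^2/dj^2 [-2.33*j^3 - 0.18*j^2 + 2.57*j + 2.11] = -13.98*j - 0.36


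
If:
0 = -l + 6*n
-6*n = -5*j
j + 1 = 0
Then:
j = -1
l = -5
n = -5/6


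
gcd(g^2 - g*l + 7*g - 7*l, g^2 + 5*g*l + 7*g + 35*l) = g + 7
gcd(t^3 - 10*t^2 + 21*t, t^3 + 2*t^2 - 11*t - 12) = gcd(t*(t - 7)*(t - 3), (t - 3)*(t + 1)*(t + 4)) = t - 3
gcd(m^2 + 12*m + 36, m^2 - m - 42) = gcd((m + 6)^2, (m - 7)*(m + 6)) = m + 6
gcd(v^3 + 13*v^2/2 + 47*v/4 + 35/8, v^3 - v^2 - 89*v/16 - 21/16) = 1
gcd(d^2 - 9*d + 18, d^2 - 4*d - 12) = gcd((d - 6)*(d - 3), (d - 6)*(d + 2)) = d - 6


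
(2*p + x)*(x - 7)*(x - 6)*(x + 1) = 2*p*x^3 - 24*p*x^2 + 58*p*x + 84*p + x^4 - 12*x^3 + 29*x^2 + 42*x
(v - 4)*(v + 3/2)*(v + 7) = v^3 + 9*v^2/2 - 47*v/2 - 42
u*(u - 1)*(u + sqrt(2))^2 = u^4 - u^3 + 2*sqrt(2)*u^3 - 2*sqrt(2)*u^2 + 2*u^2 - 2*u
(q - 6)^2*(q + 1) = q^3 - 11*q^2 + 24*q + 36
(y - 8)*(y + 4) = y^2 - 4*y - 32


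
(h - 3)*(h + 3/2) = h^2 - 3*h/2 - 9/2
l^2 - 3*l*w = l*(l - 3*w)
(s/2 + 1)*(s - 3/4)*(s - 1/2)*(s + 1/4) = s^4/2 + s^3/2 - 31*s^2/32 + 7*s/64 + 3/32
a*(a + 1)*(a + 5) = a^3 + 6*a^2 + 5*a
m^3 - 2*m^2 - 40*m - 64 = (m - 8)*(m + 2)*(m + 4)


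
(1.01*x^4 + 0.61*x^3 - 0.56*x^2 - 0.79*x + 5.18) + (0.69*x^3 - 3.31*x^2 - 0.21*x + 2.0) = 1.01*x^4 + 1.3*x^3 - 3.87*x^2 - 1.0*x + 7.18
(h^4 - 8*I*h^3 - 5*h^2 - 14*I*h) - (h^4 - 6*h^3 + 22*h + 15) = 6*h^3 - 8*I*h^3 - 5*h^2 - 22*h - 14*I*h - 15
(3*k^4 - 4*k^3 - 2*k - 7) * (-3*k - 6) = -9*k^5 - 6*k^4 + 24*k^3 + 6*k^2 + 33*k + 42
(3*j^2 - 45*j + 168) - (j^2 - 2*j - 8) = 2*j^2 - 43*j + 176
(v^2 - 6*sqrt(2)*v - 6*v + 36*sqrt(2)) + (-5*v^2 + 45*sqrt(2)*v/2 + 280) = -4*v^2 - 6*v + 33*sqrt(2)*v/2 + 36*sqrt(2) + 280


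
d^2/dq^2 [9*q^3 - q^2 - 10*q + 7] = 54*q - 2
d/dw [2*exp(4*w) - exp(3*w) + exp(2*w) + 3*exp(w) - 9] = (8*exp(3*w) - 3*exp(2*w) + 2*exp(w) + 3)*exp(w)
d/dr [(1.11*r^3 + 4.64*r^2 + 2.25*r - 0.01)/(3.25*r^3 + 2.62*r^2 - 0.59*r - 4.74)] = (-1.77635683940025e-15*r^5 - 12.1718*r^4 - 15.9348*r^3 - 24.3193*r^2 - 43.9348*r - 10.6709)/(10.5625*r^6 + 17.03*r^5 + 3.0294*r^4 - 33.9016*r^3 - 24.4895*r^2 + 5.5932*r + 22.4676)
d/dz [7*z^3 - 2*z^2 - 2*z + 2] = 21*z^2 - 4*z - 2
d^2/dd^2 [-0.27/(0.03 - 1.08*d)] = 0.629856/(1.08*d - 0.03)^3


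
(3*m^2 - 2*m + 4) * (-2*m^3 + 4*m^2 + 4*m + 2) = -6*m^5 + 16*m^4 - 4*m^3 + 14*m^2 + 12*m + 8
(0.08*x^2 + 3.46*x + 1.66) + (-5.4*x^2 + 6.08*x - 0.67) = -5.32*x^2 + 9.54*x + 0.99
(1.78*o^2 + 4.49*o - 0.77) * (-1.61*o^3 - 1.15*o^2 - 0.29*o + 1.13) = -2.8658*o^5 - 9.2759*o^4 - 4.44*o^3 + 1.5948*o^2 + 5.297*o - 0.8701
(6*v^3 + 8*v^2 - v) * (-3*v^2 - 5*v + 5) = -18*v^5 - 54*v^4 - 7*v^3 + 45*v^2 - 5*v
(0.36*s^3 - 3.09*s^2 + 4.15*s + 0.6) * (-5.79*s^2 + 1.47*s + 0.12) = -2.0844*s^5 + 18.4203*s^4 - 28.5276*s^3 + 2.2557*s^2 + 1.38*s + 0.072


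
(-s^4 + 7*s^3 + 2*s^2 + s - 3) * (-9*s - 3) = 9*s^5 - 60*s^4 - 39*s^3 - 15*s^2 + 24*s + 9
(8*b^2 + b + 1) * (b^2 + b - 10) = 8*b^4 + 9*b^3 - 78*b^2 - 9*b - 10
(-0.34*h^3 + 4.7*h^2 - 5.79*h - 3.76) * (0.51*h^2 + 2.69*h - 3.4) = -0.1734*h^5 + 1.4824*h^4 + 10.8461*h^3 - 33.4727*h^2 + 9.5716*h + 12.784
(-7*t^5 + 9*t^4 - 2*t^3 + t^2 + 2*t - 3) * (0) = 0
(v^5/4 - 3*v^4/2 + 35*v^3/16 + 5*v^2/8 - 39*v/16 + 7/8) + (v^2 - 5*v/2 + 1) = v^5/4 - 3*v^4/2 + 35*v^3/16 + 13*v^2/8 - 79*v/16 + 15/8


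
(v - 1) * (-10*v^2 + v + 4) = -10*v^3 + 11*v^2 + 3*v - 4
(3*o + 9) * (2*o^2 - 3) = 6*o^3 + 18*o^2 - 9*o - 27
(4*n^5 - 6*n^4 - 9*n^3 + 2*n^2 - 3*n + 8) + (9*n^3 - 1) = 4*n^5 - 6*n^4 + 2*n^2 - 3*n + 7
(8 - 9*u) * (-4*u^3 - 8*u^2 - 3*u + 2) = 36*u^4 + 40*u^3 - 37*u^2 - 42*u + 16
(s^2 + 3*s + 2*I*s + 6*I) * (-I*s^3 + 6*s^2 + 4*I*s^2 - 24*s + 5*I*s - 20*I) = -I*s^5 + 8*s^4 + I*s^4 - 8*s^3 + 29*I*s^3 - 106*s^2 - 17*I*s^2 + 10*s - 204*I*s + 120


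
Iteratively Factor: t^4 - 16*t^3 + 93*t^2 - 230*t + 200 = (t - 5)*(t^3 - 11*t^2 + 38*t - 40) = (t - 5)*(t - 4)*(t^2 - 7*t + 10) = (t - 5)*(t - 4)*(t - 2)*(t - 5)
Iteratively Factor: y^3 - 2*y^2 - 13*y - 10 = (y - 5)*(y^2 + 3*y + 2) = (y - 5)*(y + 1)*(y + 2)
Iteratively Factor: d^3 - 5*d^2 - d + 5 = (d - 1)*(d^2 - 4*d - 5) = (d - 1)*(d + 1)*(d - 5)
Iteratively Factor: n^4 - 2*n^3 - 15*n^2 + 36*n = (n)*(n^3 - 2*n^2 - 15*n + 36) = n*(n - 3)*(n^2 + n - 12) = n*(n - 3)^2*(n + 4)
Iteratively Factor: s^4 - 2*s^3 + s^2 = (s)*(s^3 - 2*s^2 + s) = s*(s - 1)*(s^2 - s) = s^2*(s - 1)*(s - 1)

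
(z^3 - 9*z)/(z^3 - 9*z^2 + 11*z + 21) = z*(z + 3)/(z^2 - 6*z - 7)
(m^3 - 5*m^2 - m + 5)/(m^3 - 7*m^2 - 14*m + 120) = (m^2 - 1)/(m^2 - 2*m - 24)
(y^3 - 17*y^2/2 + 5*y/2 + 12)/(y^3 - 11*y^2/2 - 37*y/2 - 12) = (2*y - 3)/(2*y + 3)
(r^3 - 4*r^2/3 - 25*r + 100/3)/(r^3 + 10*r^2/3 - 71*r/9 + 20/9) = 3*(r - 5)/(3*r - 1)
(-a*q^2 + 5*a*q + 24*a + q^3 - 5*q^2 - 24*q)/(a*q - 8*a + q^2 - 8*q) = (-a*q - 3*a + q^2 + 3*q)/(a + q)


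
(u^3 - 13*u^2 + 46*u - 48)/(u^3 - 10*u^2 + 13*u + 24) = (u - 2)/(u + 1)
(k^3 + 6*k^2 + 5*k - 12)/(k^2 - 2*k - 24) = (k^2 + 2*k - 3)/(k - 6)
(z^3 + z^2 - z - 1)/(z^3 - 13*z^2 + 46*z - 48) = (z^3 + z^2 - z - 1)/(z^3 - 13*z^2 + 46*z - 48)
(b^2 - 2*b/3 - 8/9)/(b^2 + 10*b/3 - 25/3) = (9*b^2 - 6*b - 8)/(3*(3*b^2 + 10*b - 25))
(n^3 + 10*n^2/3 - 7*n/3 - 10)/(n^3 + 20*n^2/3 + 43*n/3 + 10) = (3*n - 5)/(3*n + 5)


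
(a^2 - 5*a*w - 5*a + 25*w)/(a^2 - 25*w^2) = (a - 5)/(a + 5*w)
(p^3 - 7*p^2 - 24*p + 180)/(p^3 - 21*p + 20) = (p^2 - 12*p + 36)/(p^2 - 5*p + 4)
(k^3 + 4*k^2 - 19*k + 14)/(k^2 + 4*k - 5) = (k^2 + 5*k - 14)/(k + 5)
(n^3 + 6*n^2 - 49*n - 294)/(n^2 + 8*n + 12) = (n^2 - 49)/(n + 2)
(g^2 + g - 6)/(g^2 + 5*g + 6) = (g - 2)/(g + 2)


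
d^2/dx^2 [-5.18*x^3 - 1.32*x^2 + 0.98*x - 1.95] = -31.08*x - 2.64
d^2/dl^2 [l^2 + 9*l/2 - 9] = 2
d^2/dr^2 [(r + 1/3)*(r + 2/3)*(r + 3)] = 6*r + 8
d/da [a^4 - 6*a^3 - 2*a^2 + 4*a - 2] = 4*a^3 - 18*a^2 - 4*a + 4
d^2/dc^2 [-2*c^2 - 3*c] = -4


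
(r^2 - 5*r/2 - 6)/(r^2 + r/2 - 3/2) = (r - 4)/(r - 1)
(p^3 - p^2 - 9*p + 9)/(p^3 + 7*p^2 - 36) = (p^2 - 4*p + 3)/(p^2 + 4*p - 12)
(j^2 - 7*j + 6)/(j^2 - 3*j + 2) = (j - 6)/(j - 2)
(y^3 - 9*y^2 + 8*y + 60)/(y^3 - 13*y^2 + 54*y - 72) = (y^2 - 3*y - 10)/(y^2 - 7*y + 12)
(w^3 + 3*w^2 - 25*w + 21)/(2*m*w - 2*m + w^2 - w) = (w^2 + 4*w - 21)/(2*m + w)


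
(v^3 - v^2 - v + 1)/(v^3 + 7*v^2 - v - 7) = (v - 1)/(v + 7)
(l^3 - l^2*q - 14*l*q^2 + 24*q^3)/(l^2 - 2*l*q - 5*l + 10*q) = (l^2 + l*q - 12*q^2)/(l - 5)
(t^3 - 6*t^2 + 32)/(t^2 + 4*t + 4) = (t^2 - 8*t + 16)/(t + 2)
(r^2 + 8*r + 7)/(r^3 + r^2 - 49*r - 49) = 1/(r - 7)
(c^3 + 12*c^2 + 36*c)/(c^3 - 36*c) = (c + 6)/(c - 6)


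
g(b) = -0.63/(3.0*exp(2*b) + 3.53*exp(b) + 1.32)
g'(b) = -0.63*(-6.0*exp(2*b) - 3.53*exp(b))/(3.0*exp(2*b) + 3.53*exp(b) + 1.32)^2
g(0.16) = -0.07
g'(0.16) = 0.08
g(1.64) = -0.01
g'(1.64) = 0.01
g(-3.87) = -0.45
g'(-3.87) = 0.02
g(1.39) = -0.01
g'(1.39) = 0.02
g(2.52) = -0.00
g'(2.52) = 0.00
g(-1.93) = -0.33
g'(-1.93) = 0.11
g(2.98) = -0.00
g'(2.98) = 0.00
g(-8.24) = -0.48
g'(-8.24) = 0.00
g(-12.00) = -0.48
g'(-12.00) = 0.00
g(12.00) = 0.00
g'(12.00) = 0.00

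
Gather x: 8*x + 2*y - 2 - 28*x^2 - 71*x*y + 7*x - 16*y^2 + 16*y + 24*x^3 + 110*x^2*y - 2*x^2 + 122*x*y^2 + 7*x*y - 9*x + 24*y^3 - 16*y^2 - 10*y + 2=24*x^3 + x^2*(110*y - 30) + x*(122*y^2 - 64*y + 6) + 24*y^3 - 32*y^2 + 8*y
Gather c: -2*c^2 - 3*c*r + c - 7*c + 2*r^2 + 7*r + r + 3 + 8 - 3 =-2*c^2 + c*(-3*r - 6) + 2*r^2 + 8*r + 8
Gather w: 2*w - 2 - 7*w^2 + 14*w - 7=-7*w^2 + 16*w - 9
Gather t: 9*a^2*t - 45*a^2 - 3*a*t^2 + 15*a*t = -45*a^2 - 3*a*t^2 + t*(9*a^2 + 15*a)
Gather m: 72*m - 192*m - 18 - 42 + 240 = 180 - 120*m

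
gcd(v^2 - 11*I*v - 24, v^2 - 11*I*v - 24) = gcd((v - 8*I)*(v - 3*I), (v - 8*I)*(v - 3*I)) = v^2 - 11*I*v - 24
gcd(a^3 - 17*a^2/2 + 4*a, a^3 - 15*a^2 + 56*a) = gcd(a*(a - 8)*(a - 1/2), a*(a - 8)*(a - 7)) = a^2 - 8*a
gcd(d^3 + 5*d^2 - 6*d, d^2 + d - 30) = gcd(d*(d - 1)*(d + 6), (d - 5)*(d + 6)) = d + 6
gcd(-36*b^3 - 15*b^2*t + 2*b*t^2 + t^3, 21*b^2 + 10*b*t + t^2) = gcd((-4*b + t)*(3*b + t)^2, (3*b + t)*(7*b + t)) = 3*b + t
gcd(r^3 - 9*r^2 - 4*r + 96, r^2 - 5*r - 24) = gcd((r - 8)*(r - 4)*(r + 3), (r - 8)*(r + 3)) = r^2 - 5*r - 24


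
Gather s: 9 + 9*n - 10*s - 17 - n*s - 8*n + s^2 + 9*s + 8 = n + s^2 + s*(-n - 1)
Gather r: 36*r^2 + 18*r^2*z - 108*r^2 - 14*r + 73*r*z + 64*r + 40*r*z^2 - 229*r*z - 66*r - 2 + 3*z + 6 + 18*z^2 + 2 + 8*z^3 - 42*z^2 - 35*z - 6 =r^2*(18*z - 72) + r*(40*z^2 - 156*z - 16) + 8*z^3 - 24*z^2 - 32*z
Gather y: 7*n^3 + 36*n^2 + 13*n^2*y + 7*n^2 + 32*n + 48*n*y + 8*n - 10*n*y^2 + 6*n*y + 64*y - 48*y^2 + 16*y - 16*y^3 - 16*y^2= 7*n^3 + 43*n^2 + 40*n - 16*y^3 + y^2*(-10*n - 64) + y*(13*n^2 + 54*n + 80)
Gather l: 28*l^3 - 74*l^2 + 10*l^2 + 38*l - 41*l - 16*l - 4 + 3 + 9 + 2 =28*l^3 - 64*l^2 - 19*l + 10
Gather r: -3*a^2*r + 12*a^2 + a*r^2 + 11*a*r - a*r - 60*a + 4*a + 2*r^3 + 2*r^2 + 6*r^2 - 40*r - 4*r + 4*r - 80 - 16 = 12*a^2 - 56*a + 2*r^3 + r^2*(a + 8) + r*(-3*a^2 + 10*a - 40) - 96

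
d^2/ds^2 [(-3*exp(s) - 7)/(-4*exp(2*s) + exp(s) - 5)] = (48*exp(4*s) + 460*exp(3*s) - 444*exp(2*s) - 538*exp(s) + 110)*exp(s)/(64*exp(6*s) - 48*exp(5*s) + 252*exp(4*s) - 121*exp(3*s) + 315*exp(2*s) - 75*exp(s) + 125)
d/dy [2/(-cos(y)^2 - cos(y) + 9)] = -2*(2*cos(y) + 1)*sin(y)/(cos(y)^2 + cos(y) - 9)^2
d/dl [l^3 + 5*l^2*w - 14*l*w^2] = 3*l^2 + 10*l*w - 14*w^2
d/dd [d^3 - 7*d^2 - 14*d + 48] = 3*d^2 - 14*d - 14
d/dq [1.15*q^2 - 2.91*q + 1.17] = 2.3*q - 2.91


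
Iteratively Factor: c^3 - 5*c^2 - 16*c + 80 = (c + 4)*(c^2 - 9*c + 20) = (c - 4)*(c + 4)*(c - 5)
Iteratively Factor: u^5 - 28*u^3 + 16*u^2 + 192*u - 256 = (u - 2)*(u^4 + 2*u^3 - 24*u^2 - 32*u + 128) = (u - 2)*(u + 4)*(u^3 - 2*u^2 - 16*u + 32) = (u - 4)*(u - 2)*(u + 4)*(u^2 + 2*u - 8) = (u - 4)*(u - 2)*(u + 4)^2*(u - 2)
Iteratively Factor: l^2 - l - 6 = (l + 2)*(l - 3)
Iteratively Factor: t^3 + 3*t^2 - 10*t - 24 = (t - 3)*(t^2 + 6*t + 8) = (t - 3)*(t + 2)*(t + 4)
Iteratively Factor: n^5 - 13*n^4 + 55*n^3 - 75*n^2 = (n - 5)*(n^4 - 8*n^3 + 15*n^2) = (n - 5)*(n - 3)*(n^3 - 5*n^2) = n*(n - 5)*(n - 3)*(n^2 - 5*n) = n^2*(n - 5)*(n - 3)*(n - 5)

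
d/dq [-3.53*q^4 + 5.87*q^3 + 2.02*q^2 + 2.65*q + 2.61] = -14.12*q^3 + 17.61*q^2 + 4.04*q + 2.65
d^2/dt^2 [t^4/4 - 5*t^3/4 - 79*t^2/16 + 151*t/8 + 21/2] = 3*t^2 - 15*t/2 - 79/8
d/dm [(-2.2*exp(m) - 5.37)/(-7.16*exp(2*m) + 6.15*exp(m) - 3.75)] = (-15.752*exp(2*m) - 76.8984*exp(m) + 41.2755)*exp(m)/(51.2656*exp(4*m) - 88.068*exp(3*m) + 91.5225*exp(2*m) - 46.125*exp(m) + 14.0625)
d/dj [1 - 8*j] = -8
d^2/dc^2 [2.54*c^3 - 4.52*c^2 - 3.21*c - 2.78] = 15.24*c - 9.04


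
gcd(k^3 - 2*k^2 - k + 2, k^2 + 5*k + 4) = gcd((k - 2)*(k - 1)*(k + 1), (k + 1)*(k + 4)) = k + 1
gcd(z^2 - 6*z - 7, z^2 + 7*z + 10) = 1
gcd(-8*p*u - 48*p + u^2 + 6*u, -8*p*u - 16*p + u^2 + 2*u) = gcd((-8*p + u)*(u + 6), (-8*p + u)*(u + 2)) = 8*p - u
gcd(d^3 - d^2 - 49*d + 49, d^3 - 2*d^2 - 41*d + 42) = d^2 - 8*d + 7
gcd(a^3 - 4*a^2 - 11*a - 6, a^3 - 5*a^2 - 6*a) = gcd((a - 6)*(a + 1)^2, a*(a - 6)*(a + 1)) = a^2 - 5*a - 6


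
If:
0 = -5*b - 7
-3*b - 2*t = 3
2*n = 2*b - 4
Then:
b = -7/5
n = -17/5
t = 3/5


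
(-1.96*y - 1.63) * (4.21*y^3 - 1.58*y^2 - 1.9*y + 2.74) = -8.2516*y^4 - 3.7655*y^3 + 6.2994*y^2 - 2.2734*y - 4.4662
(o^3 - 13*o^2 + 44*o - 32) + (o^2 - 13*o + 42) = o^3 - 12*o^2 + 31*o + 10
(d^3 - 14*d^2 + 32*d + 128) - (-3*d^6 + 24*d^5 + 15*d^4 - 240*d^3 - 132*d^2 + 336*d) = 3*d^6 - 24*d^5 - 15*d^4 + 241*d^3 + 118*d^2 - 304*d + 128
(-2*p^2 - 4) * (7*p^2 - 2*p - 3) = -14*p^4 + 4*p^3 - 22*p^2 + 8*p + 12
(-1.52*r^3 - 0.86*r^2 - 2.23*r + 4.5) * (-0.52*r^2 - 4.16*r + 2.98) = 0.7904*r^5 + 6.7704*r^4 + 0.2076*r^3 + 4.374*r^2 - 25.3654*r + 13.41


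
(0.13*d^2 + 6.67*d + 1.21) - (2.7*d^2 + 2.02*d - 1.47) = -2.57*d^2 + 4.65*d + 2.68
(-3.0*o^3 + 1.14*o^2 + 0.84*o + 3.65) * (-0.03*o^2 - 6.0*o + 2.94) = 0.09*o^5 + 17.9658*o^4 - 15.6852*o^3 - 1.7979*o^2 - 19.4304*o + 10.731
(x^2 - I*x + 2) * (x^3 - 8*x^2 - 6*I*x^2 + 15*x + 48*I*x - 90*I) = x^5 - 8*x^4 - 7*I*x^4 + 11*x^3 + 56*I*x^3 + 32*x^2 - 117*I*x^2 - 60*x + 96*I*x - 180*I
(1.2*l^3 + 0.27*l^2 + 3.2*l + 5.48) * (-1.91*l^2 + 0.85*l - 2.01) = -2.292*l^5 + 0.5043*l^4 - 8.2945*l^3 - 8.2895*l^2 - 1.774*l - 11.0148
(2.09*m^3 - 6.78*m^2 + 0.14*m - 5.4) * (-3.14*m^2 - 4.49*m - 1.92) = -6.5626*m^5 + 11.9051*m^4 + 25.9898*m^3 + 29.345*m^2 + 23.9772*m + 10.368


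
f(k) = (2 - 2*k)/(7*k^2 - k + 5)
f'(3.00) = 0.01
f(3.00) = -0.06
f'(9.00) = 0.00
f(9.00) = -0.03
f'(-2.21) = 0.07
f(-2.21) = 0.16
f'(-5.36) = 0.01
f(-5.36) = 0.06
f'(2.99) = 0.01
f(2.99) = -0.06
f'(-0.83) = 0.22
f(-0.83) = 0.34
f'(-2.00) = 0.08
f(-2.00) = 0.17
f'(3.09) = 0.01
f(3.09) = -0.06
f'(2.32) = 0.00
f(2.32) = -0.07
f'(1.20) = -0.11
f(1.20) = -0.03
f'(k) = (1 - 14*k)*(2 - 2*k)/(7*k^2 - k + 5)^2 - 2/(7*k^2 - k + 5)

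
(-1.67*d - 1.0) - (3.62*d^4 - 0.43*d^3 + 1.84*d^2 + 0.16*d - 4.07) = -3.62*d^4 + 0.43*d^3 - 1.84*d^2 - 1.83*d + 3.07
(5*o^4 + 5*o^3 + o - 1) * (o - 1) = 5*o^5 - 5*o^3 + o^2 - 2*o + 1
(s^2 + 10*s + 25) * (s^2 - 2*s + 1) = s^4 + 8*s^3 + 6*s^2 - 40*s + 25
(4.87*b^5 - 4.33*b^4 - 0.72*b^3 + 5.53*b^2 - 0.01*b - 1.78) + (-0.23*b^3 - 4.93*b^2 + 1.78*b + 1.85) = 4.87*b^5 - 4.33*b^4 - 0.95*b^3 + 0.600000000000001*b^2 + 1.77*b + 0.0700000000000001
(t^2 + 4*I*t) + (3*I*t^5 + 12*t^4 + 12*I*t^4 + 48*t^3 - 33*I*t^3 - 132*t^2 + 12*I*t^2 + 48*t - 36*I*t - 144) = 3*I*t^5 + 12*t^4 + 12*I*t^4 + 48*t^3 - 33*I*t^3 - 131*t^2 + 12*I*t^2 + 48*t - 32*I*t - 144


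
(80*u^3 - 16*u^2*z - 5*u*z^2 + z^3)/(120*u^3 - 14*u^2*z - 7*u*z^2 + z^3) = (-4*u + z)/(-6*u + z)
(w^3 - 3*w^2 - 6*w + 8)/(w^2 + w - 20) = (w^2 + w - 2)/(w + 5)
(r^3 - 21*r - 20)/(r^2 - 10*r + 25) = (r^2 + 5*r + 4)/(r - 5)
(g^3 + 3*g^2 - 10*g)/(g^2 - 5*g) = (g^2 + 3*g - 10)/(g - 5)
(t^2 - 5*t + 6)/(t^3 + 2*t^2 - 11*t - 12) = (t - 2)/(t^2 + 5*t + 4)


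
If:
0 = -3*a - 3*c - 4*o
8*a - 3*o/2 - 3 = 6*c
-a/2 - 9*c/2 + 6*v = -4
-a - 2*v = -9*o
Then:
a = 250/911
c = -278/2733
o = -118/911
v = -656/911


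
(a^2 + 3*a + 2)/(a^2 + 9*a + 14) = (a + 1)/(a + 7)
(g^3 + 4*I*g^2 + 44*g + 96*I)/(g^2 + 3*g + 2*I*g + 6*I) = (g^2 + 2*I*g + 48)/(g + 3)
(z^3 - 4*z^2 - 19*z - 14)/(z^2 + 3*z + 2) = z - 7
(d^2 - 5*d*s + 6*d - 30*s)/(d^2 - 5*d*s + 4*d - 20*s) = (d + 6)/(d + 4)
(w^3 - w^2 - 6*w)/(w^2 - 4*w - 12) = w*(w - 3)/(w - 6)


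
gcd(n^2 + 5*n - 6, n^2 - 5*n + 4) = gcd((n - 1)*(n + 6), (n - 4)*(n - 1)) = n - 1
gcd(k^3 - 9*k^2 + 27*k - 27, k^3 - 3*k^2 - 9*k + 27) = k^2 - 6*k + 9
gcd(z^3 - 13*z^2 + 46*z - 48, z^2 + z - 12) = z - 3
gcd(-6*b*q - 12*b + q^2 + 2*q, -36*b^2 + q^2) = -6*b + q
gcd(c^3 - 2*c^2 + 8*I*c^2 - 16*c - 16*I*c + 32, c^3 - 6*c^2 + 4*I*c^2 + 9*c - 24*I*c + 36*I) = c + 4*I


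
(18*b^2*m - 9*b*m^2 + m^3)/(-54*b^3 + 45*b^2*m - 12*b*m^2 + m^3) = -m/(3*b - m)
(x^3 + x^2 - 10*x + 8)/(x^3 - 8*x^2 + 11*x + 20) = (x^3 + x^2 - 10*x + 8)/(x^3 - 8*x^2 + 11*x + 20)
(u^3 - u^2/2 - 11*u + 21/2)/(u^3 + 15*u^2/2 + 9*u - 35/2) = (u - 3)/(u + 5)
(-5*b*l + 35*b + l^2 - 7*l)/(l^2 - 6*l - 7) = (-5*b + l)/(l + 1)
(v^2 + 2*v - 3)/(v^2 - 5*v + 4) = (v + 3)/(v - 4)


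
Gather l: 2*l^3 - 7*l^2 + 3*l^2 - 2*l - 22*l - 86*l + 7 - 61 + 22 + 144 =2*l^3 - 4*l^2 - 110*l + 112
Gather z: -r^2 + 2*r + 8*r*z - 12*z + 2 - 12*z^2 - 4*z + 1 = -r^2 + 2*r - 12*z^2 + z*(8*r - 16) + 3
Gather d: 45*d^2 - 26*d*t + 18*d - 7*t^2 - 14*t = 45*d^2 + d*(18 - 26*t) - 7*t^2 - 14*t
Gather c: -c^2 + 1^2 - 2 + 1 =-c^2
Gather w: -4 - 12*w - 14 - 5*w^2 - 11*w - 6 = -5*w^2 - 23*w - 24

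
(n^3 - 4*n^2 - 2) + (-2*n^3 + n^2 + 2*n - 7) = -n^3 - 3*n^2 + 2*n - 9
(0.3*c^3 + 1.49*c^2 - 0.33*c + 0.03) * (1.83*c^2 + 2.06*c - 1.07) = 0.549*c^5 + 3.3447*c^4 + 2.1445*c^3 - 2.2192*c^2 + 0.4149*c - 0.0321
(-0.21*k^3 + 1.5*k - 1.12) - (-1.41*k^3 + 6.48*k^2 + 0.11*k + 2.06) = 1.2*k^3 - 6.48*k^2 + 1.39*k - 3.18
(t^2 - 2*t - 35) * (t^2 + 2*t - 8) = t^4 - 47*t^2 - 54*t + 280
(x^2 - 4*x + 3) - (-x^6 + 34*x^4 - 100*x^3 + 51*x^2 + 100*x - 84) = x^6 - 34*x^4 + 100*x^3 - 50*x^2 - 104*x + 87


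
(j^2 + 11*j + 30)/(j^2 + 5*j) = (j + 6)/j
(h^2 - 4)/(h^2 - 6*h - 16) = (h - 2)/(h - 8)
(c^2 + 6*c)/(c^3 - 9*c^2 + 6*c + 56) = c*(c + 6)/(c^3 - 9*c^2 + 6*c + 56)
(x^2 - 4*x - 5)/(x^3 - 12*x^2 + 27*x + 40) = 1/(x - 8)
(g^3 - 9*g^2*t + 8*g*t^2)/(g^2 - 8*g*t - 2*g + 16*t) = g*(g - t)/(g - 2)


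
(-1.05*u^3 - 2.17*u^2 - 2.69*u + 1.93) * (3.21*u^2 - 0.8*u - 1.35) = -3.3705*u^5 - 6.1257*u^4 - 5.4814*u^3 + 11.2768*u^2 + 2.0875*u - 2.6055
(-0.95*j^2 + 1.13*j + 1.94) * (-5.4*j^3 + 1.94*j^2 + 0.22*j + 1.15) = 5.13*j^5 - 7.945*j^4 - 8.4928*j^3 + 2.9197*j^2 + 1.7263*j + 2.231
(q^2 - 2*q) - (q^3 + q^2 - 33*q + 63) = -q^3 + 31*q - 63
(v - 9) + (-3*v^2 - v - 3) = -3*v^2 - 12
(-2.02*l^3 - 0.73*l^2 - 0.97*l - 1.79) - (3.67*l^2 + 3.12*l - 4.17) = -2.02*l^3 - 4.4*l^2 - 4.09*l + 2.38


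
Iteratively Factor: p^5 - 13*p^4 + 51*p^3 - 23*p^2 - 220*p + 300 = (p + 2)*(p^4 - 15*p^3 + 81*p^2 - 185*p + 150) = (p - 2)*(p + 2)*(p^3 - 13*p^2 + 55*p - 75) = (p - 5)*(p - 2)*(p + 2)*(p^2 - 8*p + 15) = (p - 5)*(p - 3)*(p - 2)*(p + 2)*(p - 5)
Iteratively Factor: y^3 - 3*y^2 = (y)*(y^2 - 3*y) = y*(y - 3)*(y)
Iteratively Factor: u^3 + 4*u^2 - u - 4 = (u + 4)*(u^2 - 1) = (u + 1)*(u + 4)*(u - 1)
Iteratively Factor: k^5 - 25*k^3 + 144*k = (k - 4)*(k^4 + 4*k^3 - 9*k^2 - 36*k) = k*(k - 4)*(k^3 + 4*k^2 - 9*k - 36) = k*(k - 4)*(k - 3)*(k^2 + 7*k + 12) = k*(k - 4)*(k - 3)*(k + 3)*(k + 4)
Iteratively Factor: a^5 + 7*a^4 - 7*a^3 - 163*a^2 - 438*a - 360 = (a + 3)*(a^4 + 4*a^3 - 19*a^2 - 106*a - 120) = (a - 5)*(a + 3)*(a^3 + 9*a^2 + 26*a + 24) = (a - 5)*(a + 3)^2*(a^2 + 6*a + 8) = (a - 5)*(a + 3)^2*(a + 4)*(a + 2)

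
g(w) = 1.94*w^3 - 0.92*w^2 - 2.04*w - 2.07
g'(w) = 5.82*w^2 - 1.84*w - 2.04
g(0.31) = -2.73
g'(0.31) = -2.05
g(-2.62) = -37.93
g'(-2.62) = 42.73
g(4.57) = 154.55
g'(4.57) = 111.10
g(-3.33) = -77.12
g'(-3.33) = 68.62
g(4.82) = 183.96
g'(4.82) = 124.30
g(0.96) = -3.16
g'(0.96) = 1.56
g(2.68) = 23.20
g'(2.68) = 34.83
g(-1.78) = -12.29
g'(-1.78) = 19.68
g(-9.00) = -1472.49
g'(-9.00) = 485.94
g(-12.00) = -3462.39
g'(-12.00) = 858.12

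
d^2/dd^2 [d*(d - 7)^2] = 6*d - 28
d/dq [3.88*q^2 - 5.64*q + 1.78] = 7.76*q - 5.64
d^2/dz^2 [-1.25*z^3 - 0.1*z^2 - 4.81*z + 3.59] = -7.5*z - 0.2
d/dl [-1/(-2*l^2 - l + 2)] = (-4*l - 1)/(2*l^2 + l - 2)^2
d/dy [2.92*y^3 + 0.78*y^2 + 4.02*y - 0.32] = 8.76*y^2 + 1.56*y + 4.02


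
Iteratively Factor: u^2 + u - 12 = (u + 4)*(u - 3)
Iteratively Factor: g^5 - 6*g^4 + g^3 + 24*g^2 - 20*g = (g + 2)*(g^4 - 8*g^3 + 17*g^2 - 10*g) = (g - 1)*(g + 2)*(g^3 - 7*g^2 + 10*g) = (g - 5)*(g - 1)*(g + 2)*(g^2 - 2*g) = (g - 5)*(g - 2)*(g - 1)*(g + 2)*(g)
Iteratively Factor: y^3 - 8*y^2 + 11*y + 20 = (y - 4)*(y^2 - 4*y - 5) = (y - 4)*(y + 1)*(y - 5)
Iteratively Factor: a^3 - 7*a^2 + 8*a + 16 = (a - 4)*(a^2 - 3*a - 4) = (a - 4)*(a + 1)*(a - 4)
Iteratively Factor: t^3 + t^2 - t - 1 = (t - 1)*(t^2 + 2*t + 1) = (t - 1)*(t + 1)*(t + 1)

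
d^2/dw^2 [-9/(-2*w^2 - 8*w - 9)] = 36*(-2*w^2 - 8*w + 8*(w + 2)^2 - 9)/(2*w^2 + 8*w + 9)^3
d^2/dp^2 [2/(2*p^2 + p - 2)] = 4*(-4*p^2 - 2*p + (4*p + 1)^2 + 4)/(2*p^2 + p - 2)^3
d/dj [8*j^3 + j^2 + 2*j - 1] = 24*j^2 + 2*j + 2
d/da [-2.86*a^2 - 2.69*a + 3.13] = -5.72*a - 2.69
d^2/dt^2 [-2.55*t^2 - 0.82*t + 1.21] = -5.10000000000000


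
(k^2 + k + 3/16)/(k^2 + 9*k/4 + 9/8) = (4*k + 1)/(2*(2*k + 3))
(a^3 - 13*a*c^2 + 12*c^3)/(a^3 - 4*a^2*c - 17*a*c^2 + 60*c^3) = (a - c)/(a - 5*c)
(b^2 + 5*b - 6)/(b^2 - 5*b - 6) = (-b^2 - 5*b + 6)/(-b^2 + 5*b + 6)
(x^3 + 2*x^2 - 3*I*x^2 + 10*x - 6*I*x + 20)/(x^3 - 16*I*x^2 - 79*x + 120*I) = (x^2 + 2*x*(1 + I) + 4*I)/(x^2 - 11*I*x - 24)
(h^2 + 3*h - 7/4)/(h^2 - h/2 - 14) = (h - 1/2)/(h - 4)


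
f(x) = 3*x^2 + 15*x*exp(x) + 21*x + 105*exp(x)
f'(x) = 15*x*exp(x) + 6*x + 120*exp(x) + 21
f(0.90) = 312.79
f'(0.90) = 354.76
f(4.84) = 22632.87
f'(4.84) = 24408.04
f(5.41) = 41830.43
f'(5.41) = 45036.95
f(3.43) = 4937.98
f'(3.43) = 5335.38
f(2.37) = 1570.14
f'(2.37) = 1699.20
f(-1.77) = -14.41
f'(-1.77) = 26.30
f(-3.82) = -35.40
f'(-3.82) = -0.55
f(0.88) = 305.77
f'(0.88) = 347.41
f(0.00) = 105.00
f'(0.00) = 141.00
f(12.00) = 46385799.55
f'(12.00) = 48826530.43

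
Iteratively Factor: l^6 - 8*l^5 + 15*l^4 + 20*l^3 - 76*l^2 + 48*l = (l + 2)*(l^5 - 10*l^4 + 35*l^3 - 50*l^2 + 24*l) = l*(l + 2)*(l^4 - 10*l^3 + 35*l^2 - 50*l + 24) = l*(l - 2)*(l + 2)*(l^3 - 8*l^2 + 19*l - 12) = l*(l - 2)*(l - 1)*(l + 2)*(l^2 - 7*l + 12) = l*(l - 4)*(l - 2)*(l - 1)*(l + 2)*(l - 3)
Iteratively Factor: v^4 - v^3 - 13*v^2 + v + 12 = (v - 4)*(v^3 + 3*v^2 - v - 3) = (v - 4)*(v + 1)*(v^2 + 2*v - 3) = (v - 4)*(v - 1)*(v + 1)*(v + 3)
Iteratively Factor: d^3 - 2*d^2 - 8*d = (d)*(d^2 - 2*d - 8) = d*(d - 4)*(d + 2)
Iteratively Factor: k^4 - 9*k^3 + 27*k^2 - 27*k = (k - 3)*(k^3 - 6*k^2 + 9*k) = (k - 3)^2*(k^2 - 3*k) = k*(k - 3)^2*(k - 3)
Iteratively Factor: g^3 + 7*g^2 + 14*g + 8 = (g + 2)*(g^2 + 5*g + 4) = (g + 1)*(g + 2)*(g + 4)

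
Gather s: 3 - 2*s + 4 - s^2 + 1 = -s^2 - 2*s + 8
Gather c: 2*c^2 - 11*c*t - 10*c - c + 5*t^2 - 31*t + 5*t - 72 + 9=2*c^2 + c*(-11*t - 11) + 5*t^2 - 26*t - 63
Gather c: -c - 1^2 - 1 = -c - 2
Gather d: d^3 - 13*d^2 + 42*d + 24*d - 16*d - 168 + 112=d^3 - 13*d^2 + 50*d - 56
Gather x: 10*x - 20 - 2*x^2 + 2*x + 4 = -2*x^2 + 12*x - 16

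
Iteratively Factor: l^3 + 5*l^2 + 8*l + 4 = (l + 1)*(l^2 + 4*l + 4) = (l + 1)*(l + 2)*(l + 2)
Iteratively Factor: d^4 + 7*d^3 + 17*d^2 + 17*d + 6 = (d + 1)*(d^3 + 6*d^2 + 11*d + 6) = (d + 1)*(d + 2)*(d^2 + 4*d + 3) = (d + 1)^2*(d + 2)*(d + 3)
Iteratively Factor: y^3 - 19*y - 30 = (y + 2)*(y^2 - 2*y - 15) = (y - 5)*(y + 2)*(y + 3)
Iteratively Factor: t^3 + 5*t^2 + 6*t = (t + 3)*(t^2 + 2*t) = t*(t + 3)*(t + 2)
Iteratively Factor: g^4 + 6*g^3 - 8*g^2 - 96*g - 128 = (g + 4)*(g^3 + 2*g^2 - 16*g - 32) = (g + 4)^2*(g^2 - 2*g - 8) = (g + 2)*(g + 4)^2*(g - 4)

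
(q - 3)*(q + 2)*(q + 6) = q^3 + 5*q^2 - 12*q - 36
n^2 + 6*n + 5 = (n + 1)*(n + 5)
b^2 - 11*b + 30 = (b - 6)*(b - 5)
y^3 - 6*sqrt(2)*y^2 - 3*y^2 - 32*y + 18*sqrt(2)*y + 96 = (y - 3)*(y - 8*sqrt(2))*(y + 2*sqrt(2))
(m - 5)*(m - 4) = m^2 - 9*m + 20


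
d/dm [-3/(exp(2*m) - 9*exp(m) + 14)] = (6*exp(m) - 27)*exp(m)/(exp(2*m) - 9*exp(m) + 14)^2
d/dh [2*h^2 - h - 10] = 4*h - 1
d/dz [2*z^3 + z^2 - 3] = 2*z*(3*z + 1)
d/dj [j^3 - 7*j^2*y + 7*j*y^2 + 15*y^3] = 3*j^2 - 14*j*y + 7*y^2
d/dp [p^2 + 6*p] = 2*p + 6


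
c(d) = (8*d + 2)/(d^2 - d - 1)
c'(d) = (1 - 2*d)*(8*d + 2)/(d^2 - d - 1)^2 + 8/(d^2 - d - 1)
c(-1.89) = -2.94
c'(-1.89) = -1.36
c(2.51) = 7.91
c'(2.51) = -8.53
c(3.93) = 3.18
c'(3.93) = -1.31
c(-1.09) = -5.26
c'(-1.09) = -6.82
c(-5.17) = -1.27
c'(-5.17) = -0.21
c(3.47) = 3.93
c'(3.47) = -2.03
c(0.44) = -4.43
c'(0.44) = -5.99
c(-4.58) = -1.41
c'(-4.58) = -0.26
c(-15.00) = -0.49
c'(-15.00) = -0.03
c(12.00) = 0.75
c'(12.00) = -0.07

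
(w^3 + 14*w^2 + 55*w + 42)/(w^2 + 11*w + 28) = (w^2 + 7*w + 6)/(w + 4)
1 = 1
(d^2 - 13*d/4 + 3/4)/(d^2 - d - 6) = (d - 1/4)/(d + 2)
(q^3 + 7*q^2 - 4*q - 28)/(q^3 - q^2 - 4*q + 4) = (q + 7)/(q - 1)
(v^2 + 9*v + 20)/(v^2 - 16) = (v + 5)/(v - 4)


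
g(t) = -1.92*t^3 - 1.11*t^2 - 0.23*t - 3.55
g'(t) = -5.76*t^2 - 2.22*t - 0.23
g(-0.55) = -3.44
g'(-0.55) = -0.75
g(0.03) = -3.56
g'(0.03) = -0.30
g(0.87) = -5.85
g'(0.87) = -6.52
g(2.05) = -25.23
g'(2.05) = -28.99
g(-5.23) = 241.96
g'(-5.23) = -146.17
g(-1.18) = -1.67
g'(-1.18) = -5.63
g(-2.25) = 13.22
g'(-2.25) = -24.40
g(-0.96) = -2.65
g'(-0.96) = -3.41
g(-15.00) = 6230.15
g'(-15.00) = -1262.93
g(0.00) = -3.55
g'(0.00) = -0.23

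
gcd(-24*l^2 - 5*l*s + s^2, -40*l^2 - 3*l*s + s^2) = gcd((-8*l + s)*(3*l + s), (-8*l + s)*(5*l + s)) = -8*l + s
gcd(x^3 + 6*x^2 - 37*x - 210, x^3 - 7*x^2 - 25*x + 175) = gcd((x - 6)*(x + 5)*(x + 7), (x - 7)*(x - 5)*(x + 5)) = x + 5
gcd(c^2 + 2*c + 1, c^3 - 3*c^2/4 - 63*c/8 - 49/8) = c + 1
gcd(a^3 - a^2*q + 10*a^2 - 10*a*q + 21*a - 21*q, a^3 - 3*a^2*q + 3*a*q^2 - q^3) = -a + q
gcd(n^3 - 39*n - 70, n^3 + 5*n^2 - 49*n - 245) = n^2 - 2*n - 35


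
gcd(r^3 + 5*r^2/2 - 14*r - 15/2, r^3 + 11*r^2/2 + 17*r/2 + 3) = r + 1/2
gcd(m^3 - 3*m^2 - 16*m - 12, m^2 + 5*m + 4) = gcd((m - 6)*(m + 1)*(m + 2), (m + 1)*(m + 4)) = m + 1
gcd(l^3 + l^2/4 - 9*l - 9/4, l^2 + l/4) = l + 1/4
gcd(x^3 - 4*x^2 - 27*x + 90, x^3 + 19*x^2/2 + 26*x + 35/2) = x + 5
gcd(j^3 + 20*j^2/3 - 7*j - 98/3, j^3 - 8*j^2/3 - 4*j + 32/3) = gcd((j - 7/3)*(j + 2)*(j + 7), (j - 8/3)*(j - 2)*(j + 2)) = j + 2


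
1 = 1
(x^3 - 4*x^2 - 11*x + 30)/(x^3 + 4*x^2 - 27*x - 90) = (x - 2)/(x + 6)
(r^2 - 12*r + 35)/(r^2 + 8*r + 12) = (r^2 - 12*r + 35)/(r^2 + 8*r + 12)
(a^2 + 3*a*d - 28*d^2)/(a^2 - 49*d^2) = (a - 4*d)/(a - 7*d)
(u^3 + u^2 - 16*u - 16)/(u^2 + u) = u - 16/u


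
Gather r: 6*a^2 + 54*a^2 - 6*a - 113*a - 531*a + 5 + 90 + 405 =60*a^2 - 650*a + 500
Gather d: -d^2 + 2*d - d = -d^2 + d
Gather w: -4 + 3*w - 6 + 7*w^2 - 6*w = 7*w^2 - 3*w - 10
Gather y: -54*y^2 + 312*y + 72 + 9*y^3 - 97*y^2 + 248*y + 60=9*y^3 - 151*y^2 + 560*y + 132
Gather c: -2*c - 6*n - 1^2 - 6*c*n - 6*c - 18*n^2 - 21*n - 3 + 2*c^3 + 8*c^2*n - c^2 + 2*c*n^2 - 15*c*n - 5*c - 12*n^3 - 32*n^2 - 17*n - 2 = 2*c^3 + c^2*(8*n - 1) + c*(2*n^2 - 21*n - 13) - 12*n^3 - 50*n^2 - 44*n - 6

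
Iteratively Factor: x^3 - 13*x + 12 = (x - 3)*(x^2 + 3*x - 4) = (x - 3)*(x + 4)*(x - 1)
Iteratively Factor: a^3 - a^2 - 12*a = (a - 4)*(a^2 + 3*a) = (a - 4)*(a + 3)*(a)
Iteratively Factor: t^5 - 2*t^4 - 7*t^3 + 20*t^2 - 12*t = (t)*(t^4 - 2*t^3 - 7*t^2 + 20*t - 12) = t*(t - 2)*(t^3 - 7*t + 6) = t*(t - 2)^2*(t^2 + 2*t - 3) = t*(t - 2)^2*(t - 1)*(t + 3)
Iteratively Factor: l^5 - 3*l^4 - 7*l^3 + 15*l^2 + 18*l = (l - 3)*(l^4 - 7*l^2 - 6*l) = (l - 3)*(l + 1)*(l^3 - l^2 - 6*l) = l*(l - 3)*(l + 1)*(l^2 - l - 6) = l*(l - 3)*(l + 1)*(l + 2)*(l - 3)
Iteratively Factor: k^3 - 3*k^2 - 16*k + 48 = (k - 3)*(k^2 - 16) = (k - 3)*(k + 4)*(k - 4)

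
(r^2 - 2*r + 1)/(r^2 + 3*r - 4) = (r - 1)/(r + 4)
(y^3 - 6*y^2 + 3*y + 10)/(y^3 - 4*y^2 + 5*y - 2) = (y^2 - 4*y - 5)/(y^2 - 2*y + 1)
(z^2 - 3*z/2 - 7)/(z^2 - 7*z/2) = (z + 2)/z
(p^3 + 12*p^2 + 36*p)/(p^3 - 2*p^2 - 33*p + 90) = p*(p + 6)/(p^2 - 8*p + 15)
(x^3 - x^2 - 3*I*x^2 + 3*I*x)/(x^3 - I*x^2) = (x^2 - x - 3*I*x + 3*I)/(x*(x - I))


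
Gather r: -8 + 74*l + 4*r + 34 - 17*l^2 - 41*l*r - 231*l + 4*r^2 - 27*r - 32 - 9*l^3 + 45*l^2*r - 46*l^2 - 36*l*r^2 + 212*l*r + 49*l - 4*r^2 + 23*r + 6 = -9*l^3 - 63*l^2 - 36*l*r^2 - 108*l + r*(45*l^2 + 171*l)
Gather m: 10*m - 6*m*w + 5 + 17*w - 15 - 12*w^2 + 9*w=m*(10 - 6*w) - 12*w^2 + 26*w - 10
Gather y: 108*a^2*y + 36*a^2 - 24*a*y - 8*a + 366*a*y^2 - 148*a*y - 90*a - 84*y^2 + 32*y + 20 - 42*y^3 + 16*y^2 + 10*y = 36*a^2 - 98*a - 42*y^3 + y^2*(366*a - 68) + y*(108*a^2 - 172*a + 42) + 20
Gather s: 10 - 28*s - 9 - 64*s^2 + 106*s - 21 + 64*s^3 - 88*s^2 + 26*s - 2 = 64*s^3 - 152*s^2 + 104*s - 22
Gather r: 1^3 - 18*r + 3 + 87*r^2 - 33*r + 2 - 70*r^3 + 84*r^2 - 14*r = -70*r^3 + 171*r^2 - 65*r + 6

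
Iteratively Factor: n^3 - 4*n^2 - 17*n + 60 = (n - 3)*(n^2 - n - 20) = (n - 3)*(n + 4)*(n - 5)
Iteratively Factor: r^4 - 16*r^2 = (r)*(r^3 - 16*r) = r^2*(r^2 - 16) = r^2*(r - 4)*(r + 4)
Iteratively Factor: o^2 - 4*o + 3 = (o - 3)*(o - 1)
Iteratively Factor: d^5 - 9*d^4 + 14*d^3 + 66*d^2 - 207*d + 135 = (d - 3)*(d^4 - 6*d^3 - 4*d^2 + 54*d - 45) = (d - 5)*(d - 3)*(d^3 - d^2 - 9*d + 9) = (d - 5)*(d - 3)^2*(d^2 + 2*d - 3) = (d - 5)*(d - 3)^2*(d - 1)*(d + 3)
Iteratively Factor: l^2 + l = (l)*(l + 1)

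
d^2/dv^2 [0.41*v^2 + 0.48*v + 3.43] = 0.820000000000000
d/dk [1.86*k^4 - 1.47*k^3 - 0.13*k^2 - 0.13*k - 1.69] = 7.44*k^3 - 4.41*k^2 - 0.26*k - 0.13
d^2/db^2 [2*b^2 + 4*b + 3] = 4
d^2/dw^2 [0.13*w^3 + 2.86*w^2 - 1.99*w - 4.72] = 0.78*w + 5.72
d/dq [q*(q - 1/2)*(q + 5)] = 3*q^2 + 9*q - 5/2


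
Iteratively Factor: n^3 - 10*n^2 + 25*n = (n - 5)*(n^2 - 5*n) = (n - 5)^2*(n)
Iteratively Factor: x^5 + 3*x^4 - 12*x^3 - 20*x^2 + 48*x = (x - 2)*(x^4 + 5*x^3 - 2*x^2 - 24*x) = (x - 2)^2*(x^3 + 7*x^2 + 12*x) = (x - 2)^2*(x + 4)*(x^2 + 3*x) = (x - 2)^2*(x + 3)*(x + 4)*(x)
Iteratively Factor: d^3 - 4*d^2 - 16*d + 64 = (d - 4)*(d^2 - 16) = (d - 4)*(d + 4)*(d - 4)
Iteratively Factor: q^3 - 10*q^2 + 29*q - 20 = (q - 5)*(q^2 - 5*q + 4) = (q - 5)*(q - 1)*(q - 4)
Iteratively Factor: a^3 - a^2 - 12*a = (a - 4)*(a^2 + 3*a) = (a - 4)*(a + 3)*(a)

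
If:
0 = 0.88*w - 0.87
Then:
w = 0.99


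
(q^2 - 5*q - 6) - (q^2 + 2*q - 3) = -7*q - 3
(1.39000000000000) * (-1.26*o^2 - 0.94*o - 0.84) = -1.7514*o^2 - 1.3066*o - 1.1676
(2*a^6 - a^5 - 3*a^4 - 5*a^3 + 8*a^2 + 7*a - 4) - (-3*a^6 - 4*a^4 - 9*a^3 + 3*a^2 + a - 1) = 5*a^6 - a^5 + a^4 + 4*a^3 + 5*a^2 + 6*a - 3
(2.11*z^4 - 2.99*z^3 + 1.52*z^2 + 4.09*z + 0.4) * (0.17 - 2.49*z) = -5.2539*z^5 + 7.8038*z^4 - 4.2931*z^3 - 9.9257*z^2 - 0.3007*z + 0.068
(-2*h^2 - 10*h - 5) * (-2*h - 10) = 4*h^3 + 40*h^2 + 110*h + 50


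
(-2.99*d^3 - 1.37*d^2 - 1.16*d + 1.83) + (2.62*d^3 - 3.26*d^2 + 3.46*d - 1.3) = -0.37*d^3 - 4.63*d^2 + 2.3*d + 0.53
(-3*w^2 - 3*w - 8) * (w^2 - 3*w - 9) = -3*w^4 + 6*w^3 + 28*w^2 + 51*w + 72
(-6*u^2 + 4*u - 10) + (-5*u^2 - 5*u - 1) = -11*u^2 - u - 11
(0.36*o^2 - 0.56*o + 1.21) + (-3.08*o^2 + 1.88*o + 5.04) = -2.72*o^2 + 1.32*o + 6.25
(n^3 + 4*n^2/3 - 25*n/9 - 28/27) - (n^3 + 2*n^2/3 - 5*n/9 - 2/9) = 2*n^2/3 - 20*n/9 - 22/27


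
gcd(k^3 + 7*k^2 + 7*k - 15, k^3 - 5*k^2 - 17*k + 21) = k^2 + 2*k - 3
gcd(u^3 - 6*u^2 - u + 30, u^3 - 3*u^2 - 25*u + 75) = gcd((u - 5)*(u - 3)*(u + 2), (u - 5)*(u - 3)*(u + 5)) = u^2 - 8*u + 15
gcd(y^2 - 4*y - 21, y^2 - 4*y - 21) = y^2 - 4*y - 21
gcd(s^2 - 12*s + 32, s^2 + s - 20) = s - 4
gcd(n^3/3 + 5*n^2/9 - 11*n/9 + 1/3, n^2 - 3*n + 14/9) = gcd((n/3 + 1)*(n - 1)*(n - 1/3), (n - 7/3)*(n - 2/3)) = 1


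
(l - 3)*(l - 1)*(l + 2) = l^3 - 2*l^2 - 5*l + 6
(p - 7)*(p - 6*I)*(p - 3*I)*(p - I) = p^4 - 7*p^3 - 10*I*p^3 - 27*p^2 + 70*I*p^2 + 189*p + 18*I*p - 126*I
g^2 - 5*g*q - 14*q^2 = (g - 7*q)*(g + 2*q)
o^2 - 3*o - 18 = (o - 6)*(o + 3)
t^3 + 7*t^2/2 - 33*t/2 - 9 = (t - 3)*(t + 1/2)*(t + 6)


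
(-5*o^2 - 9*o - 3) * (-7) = 35*o^2 + 63*o + 21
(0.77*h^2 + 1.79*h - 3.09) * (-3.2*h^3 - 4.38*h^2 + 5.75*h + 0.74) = -2.464*h^5 - 9.1006*h^4 + 6.4753*h^3 + 24.3965*h^2 - 16.4429*h - 2.2866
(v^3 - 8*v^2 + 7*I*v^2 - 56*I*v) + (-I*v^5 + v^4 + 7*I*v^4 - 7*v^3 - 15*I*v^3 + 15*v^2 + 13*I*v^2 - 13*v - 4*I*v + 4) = -I*v^5 + v^4 + 7*I*v^4 - 6*v^3 - 15*I*v^3 + 7*v^2 + 20*I*v^2 - 13*v - 60*I*v + 4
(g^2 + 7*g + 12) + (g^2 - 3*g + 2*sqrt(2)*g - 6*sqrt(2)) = 2*g^2 + 2*sqrt(2)*g + 4*g - 6*sqrt(2) + 12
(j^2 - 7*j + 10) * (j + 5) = j^3 - 2*j^2 - 25*j + 50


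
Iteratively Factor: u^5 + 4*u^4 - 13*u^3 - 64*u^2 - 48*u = (u + 3)*(u^4 + u^3 - 16*u^2 - 16*u) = (u - 4)*(u + 3)*(u^3 + 5*u^2 + 4*u) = (u - 4)*(u + 1)*(u + 3)*(u^2 + 4*u) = u*(u - 4)*(u + 1)*(u + 3)*(u + 4)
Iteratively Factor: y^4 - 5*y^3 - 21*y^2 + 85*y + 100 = (y + 1)*(y^3 - 6*y^2 - 15*y + 100) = (y - 5)*(y + 1)*(y^2 - y - 20) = (y - 5)^2*(y + 1)*(y + 4)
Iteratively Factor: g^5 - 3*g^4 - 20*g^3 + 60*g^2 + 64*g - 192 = (g + 4)*(g^4 - 7*g^3 + 8*g^2 + 28*g - 48) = (g - 3)*(g + 4)*(g^3 - 4*g^2 - 4*g + 16) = (g - 3)*(g + 2)*(g + 4)*(g^2 - 6*g + 8) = (g - 4)*(g - 3)*(g + 2)*(g + 4)*(g - 2)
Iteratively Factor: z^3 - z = (z)*(z^2 - 1) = z*(z - 1)*(z + 1)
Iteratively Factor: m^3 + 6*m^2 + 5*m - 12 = (m - 1)*(m^2 + 7*m + 12) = (m - 1)*(m + 3)*(m + 4)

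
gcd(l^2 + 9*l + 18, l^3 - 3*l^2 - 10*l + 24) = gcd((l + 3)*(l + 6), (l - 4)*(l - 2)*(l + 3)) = l + 3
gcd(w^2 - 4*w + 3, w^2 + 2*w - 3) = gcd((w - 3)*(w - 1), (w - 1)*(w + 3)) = w - 1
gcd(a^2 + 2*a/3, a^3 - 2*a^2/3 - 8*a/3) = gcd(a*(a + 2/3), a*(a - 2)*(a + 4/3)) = a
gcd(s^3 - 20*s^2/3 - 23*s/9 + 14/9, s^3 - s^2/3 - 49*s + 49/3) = s^2 - 22*s/3 + 7/3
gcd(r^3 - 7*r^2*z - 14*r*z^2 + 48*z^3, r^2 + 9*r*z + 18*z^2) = r + 3*z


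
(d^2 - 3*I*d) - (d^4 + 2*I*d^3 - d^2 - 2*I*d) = -d^4 - 2*I*d^3 + 2*d^2 - I*d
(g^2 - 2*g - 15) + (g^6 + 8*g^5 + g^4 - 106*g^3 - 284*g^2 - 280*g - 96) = g^6 + 8*g^5 + g^4 - 106*g^3 - 283*g^2 - 282*g - 111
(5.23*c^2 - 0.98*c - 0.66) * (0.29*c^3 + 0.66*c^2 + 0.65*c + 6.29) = 1.5167*c^5 + 3.1676*c^4 + 2.5613*c^3 + 31.8241*c^2 - 6.5932*c - 4.1514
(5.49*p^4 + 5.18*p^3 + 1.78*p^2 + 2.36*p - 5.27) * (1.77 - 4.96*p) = -27.2304*p^5 - 15.9755*p^4 + 0.3398*p^3 - 8.555*p^2 + 30.3164*p - 9.3279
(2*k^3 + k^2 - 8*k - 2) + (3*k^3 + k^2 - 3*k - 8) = 5*k^3 + 2*k^2 - 11*k - 10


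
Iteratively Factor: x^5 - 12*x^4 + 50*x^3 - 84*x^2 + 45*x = (x - 1)*(x^4 - 11*x^3 + 39*x^2 - 45*x) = (x - 3)*(x - 1)*(x^3 - 8*x^2 + 15*x) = (x - 3)^2*(x - 1)*(x^2 - 5*x) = x*(x - 3)^2*(x - 1)*(x - 5)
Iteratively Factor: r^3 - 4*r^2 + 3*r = (r - 1)*(r^2 - 3*r) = r*(r - 1)*(r - 3)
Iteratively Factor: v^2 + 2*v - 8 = (v - 2)*(v + 4)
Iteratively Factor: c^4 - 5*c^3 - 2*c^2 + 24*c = (c)*(c^3 - 5*c^2 - 2*c + 24) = c*(c + 2)*(c^2 - 7*c + 12) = c*(c - 3)*(c + 2)*(c - 4)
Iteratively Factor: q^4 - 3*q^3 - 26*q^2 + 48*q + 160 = (q - 5)*(q^3 + 2*q^2 - 16*q - 32) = (q - 5)*(q - 4)*(q^2 + 6*q + 8) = (q - 5)*(q - 4)*(q + 2)*(q + 4)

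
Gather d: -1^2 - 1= -2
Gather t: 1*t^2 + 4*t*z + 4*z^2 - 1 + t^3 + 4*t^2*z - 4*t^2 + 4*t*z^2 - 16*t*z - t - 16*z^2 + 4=t^3 + t^2*(4*z - 3) + t*(4*z^2 - 12*z - 1) - 12*z^2 + 3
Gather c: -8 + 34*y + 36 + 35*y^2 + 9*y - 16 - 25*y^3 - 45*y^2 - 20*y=-25*y^3 - 10*y^2 + 23*y + 12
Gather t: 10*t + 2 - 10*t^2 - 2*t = -10*t^2 + 8*t + 2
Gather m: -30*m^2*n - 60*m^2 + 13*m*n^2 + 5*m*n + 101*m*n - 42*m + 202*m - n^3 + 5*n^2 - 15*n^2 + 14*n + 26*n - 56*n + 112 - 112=m^2*(-30*n - 60) + m*(13*n^2 + 106*n + 160) - n^3 - 10*n^2 - 16*n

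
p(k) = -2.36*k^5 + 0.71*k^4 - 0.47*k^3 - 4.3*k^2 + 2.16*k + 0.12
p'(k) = -11.8*k^4 + 2.84*k^3 - 1.41*k^2 - 8.6*k + 2.16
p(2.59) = -274.40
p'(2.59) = -511.21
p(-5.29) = 10270.60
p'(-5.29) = -9652.92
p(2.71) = -341.62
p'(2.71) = -611.42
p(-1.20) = -0.51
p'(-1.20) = -18.93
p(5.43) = -10713.61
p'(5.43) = -9889.86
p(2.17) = -118.06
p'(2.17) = -255.77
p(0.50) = 0.04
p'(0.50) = -2.88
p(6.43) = -25014.86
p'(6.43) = -19527.36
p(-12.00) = 602133.24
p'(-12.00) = -249690.00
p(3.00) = -560.76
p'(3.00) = -915.45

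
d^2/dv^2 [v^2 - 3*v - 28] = 2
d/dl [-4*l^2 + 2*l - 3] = 2 - 8*l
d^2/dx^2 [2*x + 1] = 0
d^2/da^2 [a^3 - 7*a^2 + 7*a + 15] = 6*a - 14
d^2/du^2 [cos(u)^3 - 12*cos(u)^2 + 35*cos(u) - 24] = -143*cos(u)/4 + 24*cos(2*u) - 9*cos(3*u)/4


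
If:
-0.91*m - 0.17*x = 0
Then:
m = -0.186813186813187*x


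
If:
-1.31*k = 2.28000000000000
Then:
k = -1.74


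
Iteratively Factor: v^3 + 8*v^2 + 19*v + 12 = (v + 3)*(v^2 + 5*v + 4) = (v + 3)*(v + 4)*(v + 1)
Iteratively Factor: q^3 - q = (q + 1)*(q^2 - q) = (q - 1)*(q + 1)*(q)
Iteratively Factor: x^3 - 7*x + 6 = (x - 2)*(x^2 + 2*x - 3) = (x - 2)*(x - 1)*(x + 3)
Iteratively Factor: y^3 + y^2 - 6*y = (y - 2)*(y^2 + 3*y) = y*(y - 2)*(y + 3)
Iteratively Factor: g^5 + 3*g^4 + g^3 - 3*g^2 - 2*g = (g)*(g^4 + 3*g^3 + g^2 - 3*g - 2) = g*(g + 1)*(g^3 + 2*g^2 - g - 2) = g*(g - 1)*(g + 1)*(g^2 + 3*g + 2) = g*(g - 1)*(g + 1)*(g + 2)*(g + 1)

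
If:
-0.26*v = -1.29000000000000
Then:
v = 4.96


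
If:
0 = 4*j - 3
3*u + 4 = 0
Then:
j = 3/4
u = -4/3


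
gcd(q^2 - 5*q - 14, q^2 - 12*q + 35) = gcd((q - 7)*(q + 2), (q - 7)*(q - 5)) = q - 7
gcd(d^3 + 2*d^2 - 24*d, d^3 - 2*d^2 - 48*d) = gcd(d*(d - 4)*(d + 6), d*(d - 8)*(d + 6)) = d^2 + 6*d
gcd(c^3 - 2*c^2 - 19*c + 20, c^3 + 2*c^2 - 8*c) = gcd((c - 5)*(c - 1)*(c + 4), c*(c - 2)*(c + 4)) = c + 4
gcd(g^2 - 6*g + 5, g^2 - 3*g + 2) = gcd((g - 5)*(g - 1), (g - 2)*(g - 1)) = g - 1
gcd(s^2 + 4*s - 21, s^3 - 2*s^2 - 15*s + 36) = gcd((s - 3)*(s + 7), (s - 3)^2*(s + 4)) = s - 3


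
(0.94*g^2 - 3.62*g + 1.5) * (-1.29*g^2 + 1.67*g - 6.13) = -1.2126*g^4 + 6.2396*g^3 - 13.7426*g^2 + 24.6956*g - 9.195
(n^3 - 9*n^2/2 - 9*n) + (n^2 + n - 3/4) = n^3 - 7*n^2/2 - 8*n - 3/4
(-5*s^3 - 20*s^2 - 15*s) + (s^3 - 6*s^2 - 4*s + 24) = -4*s^3 - 26*s^2 - 19*s + 24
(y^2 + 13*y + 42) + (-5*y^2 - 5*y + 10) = -4*y^2 + 8*y + 52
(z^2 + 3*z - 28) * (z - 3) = z^3 - 37*z + 84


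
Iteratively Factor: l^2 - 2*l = (l - 2)*(l)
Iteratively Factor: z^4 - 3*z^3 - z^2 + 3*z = (z)*(z^3 - 3*z^2 - z + 3) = z*(z - 1)*(z^2 - 2*z - 3) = z*(z - 1)*(z + 1)*(z - 3)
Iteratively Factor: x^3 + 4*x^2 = (x)*(x^2 + 4*x) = x*(x + 4)*(x)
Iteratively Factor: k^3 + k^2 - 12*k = (k + 4)*(k^2 - 3*k) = (k - 3)*(k + 4)*(k)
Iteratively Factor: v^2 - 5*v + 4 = (v - 4)*(v - 1)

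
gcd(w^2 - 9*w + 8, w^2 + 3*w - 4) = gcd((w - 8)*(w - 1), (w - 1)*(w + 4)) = w - 1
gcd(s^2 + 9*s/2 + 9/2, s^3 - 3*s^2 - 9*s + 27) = s + 3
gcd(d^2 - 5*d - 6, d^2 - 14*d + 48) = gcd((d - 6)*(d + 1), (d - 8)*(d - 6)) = d - 6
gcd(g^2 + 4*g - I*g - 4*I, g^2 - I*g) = g - I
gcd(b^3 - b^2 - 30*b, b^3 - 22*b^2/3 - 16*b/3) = b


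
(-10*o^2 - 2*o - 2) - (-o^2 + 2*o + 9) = -9*o^2 - 4*o - 11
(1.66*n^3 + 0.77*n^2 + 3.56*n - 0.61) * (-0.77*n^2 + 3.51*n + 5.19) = -1.2782*n^5 + 5.2337*n^4 + 8.5769*n^3 + 16.9616*n^2 + 16.3353*n - 3.1659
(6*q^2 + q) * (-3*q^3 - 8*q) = -18*q^5 - 3*q^4 - 48*q^3 - 8*q^2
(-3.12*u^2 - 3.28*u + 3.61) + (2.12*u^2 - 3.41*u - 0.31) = -1.0*u^2 - 6.69*u + 3.3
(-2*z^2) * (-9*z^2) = 18*z^4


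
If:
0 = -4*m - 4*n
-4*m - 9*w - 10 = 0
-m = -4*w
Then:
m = -8/5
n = 8/5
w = -2/5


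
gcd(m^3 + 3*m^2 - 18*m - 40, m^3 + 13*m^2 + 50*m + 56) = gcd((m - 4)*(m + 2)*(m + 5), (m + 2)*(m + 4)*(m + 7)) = m + 2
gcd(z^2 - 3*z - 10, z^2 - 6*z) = 1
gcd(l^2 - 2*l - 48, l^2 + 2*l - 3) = 1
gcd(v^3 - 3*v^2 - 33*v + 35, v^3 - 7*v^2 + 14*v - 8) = v - 1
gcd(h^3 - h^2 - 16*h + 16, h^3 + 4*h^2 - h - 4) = h^2 + 3*h - 4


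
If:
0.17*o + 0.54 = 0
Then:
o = -3.18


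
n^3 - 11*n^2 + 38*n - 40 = (n - 5)*(n - 4)*(n - 2)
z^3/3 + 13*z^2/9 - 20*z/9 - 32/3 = (z/3 + 1)*(z - 8/3)*(z + 4)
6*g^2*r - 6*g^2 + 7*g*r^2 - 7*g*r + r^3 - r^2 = (g + r)*(6*g + r)*(r - 1)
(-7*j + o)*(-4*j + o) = 28*j^2 - 11*j*o + o^2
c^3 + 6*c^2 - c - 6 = (c - 1)*(c + 1)*(c + 6)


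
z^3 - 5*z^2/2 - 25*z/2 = z*(z - 5)*(z + 5/2)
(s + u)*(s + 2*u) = s^2 + 3*s*u + 2*u^2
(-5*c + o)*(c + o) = -5*c^2 - 4*c*o + o^2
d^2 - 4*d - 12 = (d - 6)*(d + 2)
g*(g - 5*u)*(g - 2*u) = g^3 - 7*g^2*u + 10*g*u^2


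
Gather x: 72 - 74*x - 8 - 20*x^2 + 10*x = -20*x^2 - 64*x + 64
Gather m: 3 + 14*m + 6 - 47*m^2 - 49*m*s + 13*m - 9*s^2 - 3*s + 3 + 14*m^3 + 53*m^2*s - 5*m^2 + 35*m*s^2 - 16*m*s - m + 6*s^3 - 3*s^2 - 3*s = 14*m^3 + m^2*(53*s - 52) + m*(35*s^2 - 65*s + 26) + 6*s^3 - 12*s^2 - 6*s + 12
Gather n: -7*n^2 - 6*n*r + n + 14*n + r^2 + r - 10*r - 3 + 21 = -7*n^2 + n*(15 - 6*r) + r^2 - 9*r + 18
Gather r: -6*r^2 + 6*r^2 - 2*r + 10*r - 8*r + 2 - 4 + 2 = 0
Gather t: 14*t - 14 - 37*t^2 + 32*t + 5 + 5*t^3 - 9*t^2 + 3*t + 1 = 5*t^3 - 46*t^2 + 49*t - 8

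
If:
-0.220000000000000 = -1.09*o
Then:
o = 0.20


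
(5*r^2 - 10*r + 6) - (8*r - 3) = 5*r^2 - 18*r + 9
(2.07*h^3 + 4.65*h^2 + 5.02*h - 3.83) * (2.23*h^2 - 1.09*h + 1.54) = 4.6161*h^5 + 8.1132*h^4 + 9.3139*h^3 - 6.8517*h^2 + 11.9055*h - 5.8982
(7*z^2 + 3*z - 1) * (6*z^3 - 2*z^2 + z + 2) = 42*z^5 + 4*z^4 - 5*z^3 + 19*z^2 + 5*z - 2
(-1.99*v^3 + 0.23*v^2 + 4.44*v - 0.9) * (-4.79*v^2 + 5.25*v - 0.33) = 9.5321*v^5 - 11.5492*v^4 - 19.4034*v^3 + 27.5451*v^2 - 6.1902*v + 0.297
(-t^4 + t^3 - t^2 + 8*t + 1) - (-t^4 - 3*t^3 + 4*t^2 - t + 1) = 4*t^3 - 5*t^2 + 9*t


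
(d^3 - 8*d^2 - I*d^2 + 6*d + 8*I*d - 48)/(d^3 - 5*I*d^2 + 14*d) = (d^2 - d*(8 + 3*I) + 24*I)/(d*(d - 7*I))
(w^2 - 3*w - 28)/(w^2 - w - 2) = (-w^2 + 3*w + 28)/(-w^2 + w + 2)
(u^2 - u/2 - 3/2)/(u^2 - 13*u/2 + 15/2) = (u + 1)/(u - 5)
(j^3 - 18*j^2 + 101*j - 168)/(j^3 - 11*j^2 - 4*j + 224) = (j - 3)/(j + 4)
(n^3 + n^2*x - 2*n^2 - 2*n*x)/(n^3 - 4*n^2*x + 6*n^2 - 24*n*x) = (n^2 + n*x - 2*n - 2*x)/(n^2 - 4*n*x + 6*n - 24*x)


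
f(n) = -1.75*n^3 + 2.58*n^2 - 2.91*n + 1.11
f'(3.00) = -34.68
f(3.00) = -31.65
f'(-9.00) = -474.60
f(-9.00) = 1512.03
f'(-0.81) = -10.53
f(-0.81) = 6.09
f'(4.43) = -83.08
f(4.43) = -113.29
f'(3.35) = -44.54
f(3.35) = -45.48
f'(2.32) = -19.20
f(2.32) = -13.61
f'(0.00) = -2.91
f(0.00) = 1.11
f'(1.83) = -11.05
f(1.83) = -6.30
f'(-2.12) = -37.44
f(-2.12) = 35.55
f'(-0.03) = -3.07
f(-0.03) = 1.20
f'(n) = -5.25*n^2 + 5.16*n - 2.91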